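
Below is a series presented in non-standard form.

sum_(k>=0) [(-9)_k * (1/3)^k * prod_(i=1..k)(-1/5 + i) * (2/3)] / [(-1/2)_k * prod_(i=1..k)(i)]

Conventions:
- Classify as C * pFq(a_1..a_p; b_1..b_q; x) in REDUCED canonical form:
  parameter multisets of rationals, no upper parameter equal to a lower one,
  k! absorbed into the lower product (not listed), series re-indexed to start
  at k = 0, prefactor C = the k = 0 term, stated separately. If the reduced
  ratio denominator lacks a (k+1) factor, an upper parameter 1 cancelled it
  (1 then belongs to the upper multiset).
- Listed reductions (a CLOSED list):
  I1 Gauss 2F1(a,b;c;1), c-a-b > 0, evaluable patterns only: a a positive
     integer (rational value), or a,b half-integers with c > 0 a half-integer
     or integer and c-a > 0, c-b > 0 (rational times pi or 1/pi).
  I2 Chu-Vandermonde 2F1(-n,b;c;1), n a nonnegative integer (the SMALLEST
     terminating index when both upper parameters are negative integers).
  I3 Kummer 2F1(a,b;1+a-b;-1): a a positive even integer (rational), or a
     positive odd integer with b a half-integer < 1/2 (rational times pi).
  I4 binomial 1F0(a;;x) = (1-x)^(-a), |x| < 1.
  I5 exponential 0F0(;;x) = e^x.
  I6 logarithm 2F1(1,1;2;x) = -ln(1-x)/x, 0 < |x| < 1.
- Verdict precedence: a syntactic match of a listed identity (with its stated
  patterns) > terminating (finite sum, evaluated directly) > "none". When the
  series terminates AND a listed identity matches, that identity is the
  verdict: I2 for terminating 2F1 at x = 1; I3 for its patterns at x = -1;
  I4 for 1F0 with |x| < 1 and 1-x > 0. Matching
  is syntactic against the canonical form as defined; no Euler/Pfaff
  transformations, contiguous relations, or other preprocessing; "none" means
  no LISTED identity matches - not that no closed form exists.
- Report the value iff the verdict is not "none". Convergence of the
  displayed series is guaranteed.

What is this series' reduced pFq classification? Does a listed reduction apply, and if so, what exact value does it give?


Key observation: t_0 = 2/3 here, and the product of the first k integers (C = 2/3) is k!.
Ratio: r(k) = (1/3) * (k-9) (k+4/5) / [(k-1/2) (k+1)] - rational in k, leading ratio (1/3); with t_0 = 2/3, classification follows.

With C = 2/3: the canonical form is 2F1(-9, 4/5; -1/2; 1/3). Verdict: terminating. (-9)_k vanishes past k = 9, leaving a 10-term sum, computed directly. Exact value: -8185316639894/31715771484375.


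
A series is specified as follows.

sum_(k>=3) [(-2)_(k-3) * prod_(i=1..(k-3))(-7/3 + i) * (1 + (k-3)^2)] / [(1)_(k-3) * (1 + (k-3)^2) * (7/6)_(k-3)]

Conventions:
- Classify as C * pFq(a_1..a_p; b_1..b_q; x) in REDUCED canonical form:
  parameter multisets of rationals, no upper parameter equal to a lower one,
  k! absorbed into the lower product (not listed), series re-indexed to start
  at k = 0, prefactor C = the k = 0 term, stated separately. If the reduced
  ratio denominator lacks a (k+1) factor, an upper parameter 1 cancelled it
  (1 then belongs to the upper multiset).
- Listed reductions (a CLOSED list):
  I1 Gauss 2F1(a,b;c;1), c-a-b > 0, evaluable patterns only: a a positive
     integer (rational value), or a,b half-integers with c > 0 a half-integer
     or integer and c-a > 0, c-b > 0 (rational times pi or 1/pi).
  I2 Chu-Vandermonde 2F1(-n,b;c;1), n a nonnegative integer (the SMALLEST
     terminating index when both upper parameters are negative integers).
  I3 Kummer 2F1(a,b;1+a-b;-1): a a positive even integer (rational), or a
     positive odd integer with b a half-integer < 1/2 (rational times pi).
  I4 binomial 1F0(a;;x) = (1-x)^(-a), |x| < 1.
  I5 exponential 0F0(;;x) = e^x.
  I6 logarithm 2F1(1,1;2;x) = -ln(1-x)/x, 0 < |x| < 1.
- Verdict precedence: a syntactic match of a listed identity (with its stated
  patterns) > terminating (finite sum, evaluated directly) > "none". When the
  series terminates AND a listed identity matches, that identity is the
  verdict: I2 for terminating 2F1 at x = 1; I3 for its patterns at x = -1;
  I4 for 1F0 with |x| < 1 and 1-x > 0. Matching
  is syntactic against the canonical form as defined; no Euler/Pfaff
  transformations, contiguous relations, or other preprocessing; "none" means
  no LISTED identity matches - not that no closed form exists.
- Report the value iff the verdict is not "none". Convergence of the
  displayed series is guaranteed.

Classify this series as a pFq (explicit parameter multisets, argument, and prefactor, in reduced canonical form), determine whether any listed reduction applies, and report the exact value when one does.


Classification (C = 1): 2F1 with upper {-2, -4/3}, lower {7/6}, argument x = 1. Verdict (x = 1): Chu-Vandermonde (I2) applies (terminating 2F1 at x = 1 with n = 2, b = -4/3, c = 7/6). Sum: 45/13.

First insight: from the first term 1: the running product (C = 1) telescopes to a rising factorial.
Ratio: r(k) = 1 * (k-2) (k-4/3) / [(k+7/6) (k+1)] - rational; roots negated = parameters, x = 1, C = 1.


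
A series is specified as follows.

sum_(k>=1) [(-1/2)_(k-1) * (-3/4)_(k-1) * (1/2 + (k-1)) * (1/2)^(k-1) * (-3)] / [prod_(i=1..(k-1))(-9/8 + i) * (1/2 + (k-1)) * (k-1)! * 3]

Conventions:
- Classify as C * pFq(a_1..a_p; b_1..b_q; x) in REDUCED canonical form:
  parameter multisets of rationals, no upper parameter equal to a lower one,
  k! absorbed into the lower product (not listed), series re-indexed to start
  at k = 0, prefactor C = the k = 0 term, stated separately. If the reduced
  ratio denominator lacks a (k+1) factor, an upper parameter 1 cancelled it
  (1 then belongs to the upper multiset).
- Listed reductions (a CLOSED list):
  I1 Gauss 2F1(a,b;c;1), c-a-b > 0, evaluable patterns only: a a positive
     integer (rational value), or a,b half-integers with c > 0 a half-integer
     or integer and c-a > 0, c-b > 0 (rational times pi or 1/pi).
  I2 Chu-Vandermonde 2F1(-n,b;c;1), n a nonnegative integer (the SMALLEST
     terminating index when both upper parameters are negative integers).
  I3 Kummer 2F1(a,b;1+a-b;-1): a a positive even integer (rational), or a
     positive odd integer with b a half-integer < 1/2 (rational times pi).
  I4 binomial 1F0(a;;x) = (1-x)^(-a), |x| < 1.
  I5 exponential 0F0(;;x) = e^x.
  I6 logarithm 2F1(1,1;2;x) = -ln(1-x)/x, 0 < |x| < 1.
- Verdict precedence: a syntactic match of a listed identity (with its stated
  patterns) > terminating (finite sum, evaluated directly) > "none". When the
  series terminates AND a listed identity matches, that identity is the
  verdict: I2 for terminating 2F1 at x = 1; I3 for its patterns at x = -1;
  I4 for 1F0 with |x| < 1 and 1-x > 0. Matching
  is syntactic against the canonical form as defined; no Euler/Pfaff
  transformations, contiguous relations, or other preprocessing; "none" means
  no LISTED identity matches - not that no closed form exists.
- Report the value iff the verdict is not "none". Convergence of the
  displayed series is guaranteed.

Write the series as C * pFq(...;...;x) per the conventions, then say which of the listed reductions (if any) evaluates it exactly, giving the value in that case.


Reduced: x = 1/2, 2F1, upper = {-3/4, -1/2}, lower = {-1/8}, C = -1. Verdict: none (x = 1/2): each listed identity misses the multisets {-3/4, -1/2} ; {-1/8}.

Key step: from the first term -1: the constant factors (C = -1) combine into one prefactor.
Consecutive-term ratio: r(k) = (1/2) * (k-3/4) (k-1/2) / [(k-1/8) (k+1)] - rational; roots negated = parameters, x = (1/2), C = -1.


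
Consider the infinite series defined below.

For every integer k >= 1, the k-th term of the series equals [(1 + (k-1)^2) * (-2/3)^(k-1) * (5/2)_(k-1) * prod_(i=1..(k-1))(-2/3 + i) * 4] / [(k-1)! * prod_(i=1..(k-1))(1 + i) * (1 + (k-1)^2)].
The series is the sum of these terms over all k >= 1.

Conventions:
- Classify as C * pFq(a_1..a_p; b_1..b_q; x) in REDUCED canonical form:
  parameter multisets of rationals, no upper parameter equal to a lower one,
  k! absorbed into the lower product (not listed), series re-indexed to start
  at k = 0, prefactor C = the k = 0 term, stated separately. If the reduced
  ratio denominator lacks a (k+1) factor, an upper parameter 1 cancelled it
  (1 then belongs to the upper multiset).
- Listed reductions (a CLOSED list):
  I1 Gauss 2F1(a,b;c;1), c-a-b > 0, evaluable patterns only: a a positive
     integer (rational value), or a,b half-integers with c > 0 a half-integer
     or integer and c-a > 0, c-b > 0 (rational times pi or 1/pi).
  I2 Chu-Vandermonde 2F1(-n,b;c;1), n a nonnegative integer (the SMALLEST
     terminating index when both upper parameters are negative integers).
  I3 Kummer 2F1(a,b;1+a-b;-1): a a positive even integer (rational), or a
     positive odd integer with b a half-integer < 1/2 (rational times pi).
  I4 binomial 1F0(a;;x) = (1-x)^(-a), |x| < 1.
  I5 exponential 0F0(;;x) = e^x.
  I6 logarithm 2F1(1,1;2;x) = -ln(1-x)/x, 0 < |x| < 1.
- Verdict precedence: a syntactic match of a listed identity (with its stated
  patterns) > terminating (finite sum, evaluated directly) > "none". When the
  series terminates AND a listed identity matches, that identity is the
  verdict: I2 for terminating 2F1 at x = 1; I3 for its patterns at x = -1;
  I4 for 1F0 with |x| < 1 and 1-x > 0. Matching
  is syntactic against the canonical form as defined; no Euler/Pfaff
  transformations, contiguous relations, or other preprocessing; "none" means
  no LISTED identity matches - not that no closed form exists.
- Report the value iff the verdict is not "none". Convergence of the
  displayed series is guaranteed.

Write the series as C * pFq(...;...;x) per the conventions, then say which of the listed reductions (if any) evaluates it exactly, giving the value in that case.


Structural cue: with t_0 = 4, the factor k^2 + 1 cancels (top and bottom), leaving prefactor 4.
Term ratio: r(k) = (-2/3) * (k+1/3) (k+5/2) / [(k+2) (k+1)] - rational in k. x = (-2/3); t_0 = 4; negate the roots.

x = -2/3 here; the reduced form reads 2F1, upper {1/3, 5/2}, lower {2}, C = 4. Verdict: none. No listed pattern accepts 2F1(1/3, 5/2; 2; -2/3).


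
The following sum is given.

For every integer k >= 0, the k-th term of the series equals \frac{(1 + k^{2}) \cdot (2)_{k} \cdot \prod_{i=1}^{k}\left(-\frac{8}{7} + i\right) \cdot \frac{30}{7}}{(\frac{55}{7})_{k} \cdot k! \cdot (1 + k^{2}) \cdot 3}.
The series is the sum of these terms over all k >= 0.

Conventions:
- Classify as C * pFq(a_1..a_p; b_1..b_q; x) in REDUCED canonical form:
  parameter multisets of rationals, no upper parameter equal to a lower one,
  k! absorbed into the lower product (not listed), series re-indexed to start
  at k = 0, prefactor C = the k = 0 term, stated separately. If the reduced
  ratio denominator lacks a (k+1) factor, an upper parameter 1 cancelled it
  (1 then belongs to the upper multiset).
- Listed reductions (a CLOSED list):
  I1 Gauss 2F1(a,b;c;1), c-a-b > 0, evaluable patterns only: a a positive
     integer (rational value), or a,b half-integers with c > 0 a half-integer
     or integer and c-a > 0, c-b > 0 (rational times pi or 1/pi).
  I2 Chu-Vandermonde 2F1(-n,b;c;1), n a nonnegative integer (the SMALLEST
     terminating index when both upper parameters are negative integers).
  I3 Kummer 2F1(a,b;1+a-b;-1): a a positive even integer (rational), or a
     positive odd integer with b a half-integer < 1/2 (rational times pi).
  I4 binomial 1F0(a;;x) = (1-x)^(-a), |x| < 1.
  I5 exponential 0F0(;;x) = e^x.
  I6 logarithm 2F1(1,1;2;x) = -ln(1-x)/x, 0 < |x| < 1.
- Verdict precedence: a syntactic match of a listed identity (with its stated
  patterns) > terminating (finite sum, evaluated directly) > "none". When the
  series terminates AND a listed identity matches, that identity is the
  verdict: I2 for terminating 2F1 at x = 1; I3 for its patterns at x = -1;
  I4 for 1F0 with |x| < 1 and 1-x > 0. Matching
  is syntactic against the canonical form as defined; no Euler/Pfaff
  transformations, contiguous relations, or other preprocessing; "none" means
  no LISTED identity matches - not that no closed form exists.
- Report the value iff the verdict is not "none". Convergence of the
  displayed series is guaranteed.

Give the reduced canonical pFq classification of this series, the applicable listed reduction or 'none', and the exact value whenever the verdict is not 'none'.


At argument 1: a 2F1 with upper {-\frac{1}{7}, 2}, lower {\frac{55}{7}}, scaled by C = \frac{10}{7}. Verdict: Gauss (I1, integer-parameter pattern) matches (x = 1: the Gamma ratio telescopes since c-a-b = 6 > 0 and a = 2 in Z>0). Hence: \frac{3280}{2401}.

Structural cue: x = 1 and the constant factors (C = 10/7, x = 1) combine into one prefactor.
Consecutive-term ratio: r(k) = 1 * (k-\frac{1}{7}) (k+2) / [(k+\frac{55}{7}) (k+1)] - rational in k, leading ratio 1; with t_0 = \frac{10}{7}, classification follows.


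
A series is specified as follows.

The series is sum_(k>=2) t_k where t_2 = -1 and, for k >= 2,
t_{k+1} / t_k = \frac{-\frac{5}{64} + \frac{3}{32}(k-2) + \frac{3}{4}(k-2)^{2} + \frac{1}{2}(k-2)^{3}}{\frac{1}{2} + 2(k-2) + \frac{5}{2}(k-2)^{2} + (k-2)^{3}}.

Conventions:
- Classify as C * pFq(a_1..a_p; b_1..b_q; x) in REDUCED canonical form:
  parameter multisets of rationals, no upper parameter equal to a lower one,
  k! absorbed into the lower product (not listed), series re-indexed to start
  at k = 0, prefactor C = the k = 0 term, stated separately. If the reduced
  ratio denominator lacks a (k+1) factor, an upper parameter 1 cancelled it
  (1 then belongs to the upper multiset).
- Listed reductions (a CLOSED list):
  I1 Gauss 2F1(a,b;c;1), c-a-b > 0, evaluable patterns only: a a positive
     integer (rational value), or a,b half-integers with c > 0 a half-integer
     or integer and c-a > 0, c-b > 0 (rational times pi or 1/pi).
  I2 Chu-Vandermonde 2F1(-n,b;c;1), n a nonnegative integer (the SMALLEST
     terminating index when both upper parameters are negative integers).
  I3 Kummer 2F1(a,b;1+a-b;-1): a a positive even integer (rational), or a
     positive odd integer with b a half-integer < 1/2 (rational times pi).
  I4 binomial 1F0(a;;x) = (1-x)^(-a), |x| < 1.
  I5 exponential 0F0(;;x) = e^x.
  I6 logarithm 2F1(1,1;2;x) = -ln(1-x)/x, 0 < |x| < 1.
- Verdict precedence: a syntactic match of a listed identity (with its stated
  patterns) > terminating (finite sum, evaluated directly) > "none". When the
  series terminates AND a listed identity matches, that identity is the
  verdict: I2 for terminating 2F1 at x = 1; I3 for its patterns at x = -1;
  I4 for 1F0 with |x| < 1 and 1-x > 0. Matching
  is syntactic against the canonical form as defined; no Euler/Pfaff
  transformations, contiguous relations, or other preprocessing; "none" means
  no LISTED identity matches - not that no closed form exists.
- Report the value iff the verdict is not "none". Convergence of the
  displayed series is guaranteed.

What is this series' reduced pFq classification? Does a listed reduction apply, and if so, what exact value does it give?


With C = -1: the canonical form is 2F1(-\frac{1}{4}, \frac{5}{4}; 1; \frac{1}{2}). Verdict: none here - no I1-I6 shape fits x = \frac{1}{2} with lower {1}.

The tell: x = \frac{1}{2} and cancel k + 1/2 from the displayed ratio first; then prefactor -1.
Step ratio: r(k) = \frac{1}{2} * (k-\frac{1}{4}) (k+\frac{5}{4}) / [(k+1) (k+1)] - rational in k. x = \frac{1}{2}; t_0 = -1; negate the roots.


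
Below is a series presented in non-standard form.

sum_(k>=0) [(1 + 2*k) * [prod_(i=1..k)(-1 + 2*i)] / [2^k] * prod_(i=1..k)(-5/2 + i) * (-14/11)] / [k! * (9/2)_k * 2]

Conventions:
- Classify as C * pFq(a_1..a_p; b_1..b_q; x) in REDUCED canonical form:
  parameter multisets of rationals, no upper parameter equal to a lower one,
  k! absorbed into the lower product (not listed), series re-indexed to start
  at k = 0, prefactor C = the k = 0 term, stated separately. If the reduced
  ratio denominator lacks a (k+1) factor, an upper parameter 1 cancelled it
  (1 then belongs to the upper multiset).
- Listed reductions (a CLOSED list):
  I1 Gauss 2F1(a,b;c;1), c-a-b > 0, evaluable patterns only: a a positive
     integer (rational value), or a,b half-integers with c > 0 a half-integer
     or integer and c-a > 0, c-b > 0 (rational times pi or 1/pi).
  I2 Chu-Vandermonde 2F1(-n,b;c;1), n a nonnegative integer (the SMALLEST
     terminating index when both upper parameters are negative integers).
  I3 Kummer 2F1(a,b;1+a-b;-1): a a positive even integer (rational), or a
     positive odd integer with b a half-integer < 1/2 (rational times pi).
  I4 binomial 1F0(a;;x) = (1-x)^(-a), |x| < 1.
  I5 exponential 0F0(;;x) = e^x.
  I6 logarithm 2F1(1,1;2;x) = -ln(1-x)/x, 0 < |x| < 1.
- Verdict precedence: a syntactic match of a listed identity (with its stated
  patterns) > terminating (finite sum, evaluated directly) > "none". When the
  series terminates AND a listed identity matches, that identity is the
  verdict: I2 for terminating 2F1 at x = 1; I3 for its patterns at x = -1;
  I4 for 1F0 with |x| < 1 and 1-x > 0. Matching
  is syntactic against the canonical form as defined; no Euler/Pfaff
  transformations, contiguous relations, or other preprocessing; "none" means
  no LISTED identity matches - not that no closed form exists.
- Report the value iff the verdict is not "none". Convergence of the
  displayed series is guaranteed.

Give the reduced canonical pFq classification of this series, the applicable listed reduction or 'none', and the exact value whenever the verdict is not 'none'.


The series (x = 1) is 2F1: upper {-3/2, 3/2}, lower {9/2}, prefactor -7/11. Verdict (x = 1): the half-integer Gauss pattern (I1) applies (x = 1; upper {-3/2, 3/2} half-integers, c = 9/2 in the evaluable pattern). Exact value: (-5145/45056) * pi.

First insight: with t_0 = -7/11, the constant factors (prefactor -7/11) combine into one prefactor.
Ratio: r(k) = 1 * (k-3/2) (k+3/2) / [(k+9/2) (k+1)] ; factor over Q: parameters, x = 1, and C = -7/11.


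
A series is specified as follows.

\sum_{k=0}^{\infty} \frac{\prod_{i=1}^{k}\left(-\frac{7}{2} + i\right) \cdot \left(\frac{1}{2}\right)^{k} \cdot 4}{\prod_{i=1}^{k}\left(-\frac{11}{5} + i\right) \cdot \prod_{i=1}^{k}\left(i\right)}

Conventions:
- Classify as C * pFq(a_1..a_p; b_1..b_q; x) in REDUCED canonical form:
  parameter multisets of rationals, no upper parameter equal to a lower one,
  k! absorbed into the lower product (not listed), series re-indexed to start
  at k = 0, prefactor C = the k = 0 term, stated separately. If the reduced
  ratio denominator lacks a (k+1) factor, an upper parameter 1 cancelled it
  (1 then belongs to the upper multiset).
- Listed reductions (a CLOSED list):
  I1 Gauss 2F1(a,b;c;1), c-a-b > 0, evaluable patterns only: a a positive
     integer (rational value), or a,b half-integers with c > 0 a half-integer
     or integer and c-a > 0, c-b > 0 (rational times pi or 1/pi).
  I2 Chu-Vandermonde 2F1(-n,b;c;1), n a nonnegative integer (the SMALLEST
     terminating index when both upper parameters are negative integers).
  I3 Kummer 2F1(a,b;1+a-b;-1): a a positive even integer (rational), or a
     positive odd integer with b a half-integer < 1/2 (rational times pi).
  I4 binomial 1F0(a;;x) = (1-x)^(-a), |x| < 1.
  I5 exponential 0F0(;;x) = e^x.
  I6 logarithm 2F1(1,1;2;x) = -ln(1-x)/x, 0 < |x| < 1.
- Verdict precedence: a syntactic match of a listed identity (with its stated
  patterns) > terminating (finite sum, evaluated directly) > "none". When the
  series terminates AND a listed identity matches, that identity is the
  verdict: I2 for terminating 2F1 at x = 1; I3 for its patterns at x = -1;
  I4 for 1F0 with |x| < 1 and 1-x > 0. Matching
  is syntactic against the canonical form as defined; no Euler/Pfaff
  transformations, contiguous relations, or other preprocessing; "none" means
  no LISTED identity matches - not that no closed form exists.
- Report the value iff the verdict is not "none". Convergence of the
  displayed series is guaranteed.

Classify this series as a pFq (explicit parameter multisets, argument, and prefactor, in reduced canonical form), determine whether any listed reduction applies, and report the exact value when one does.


The series (x = \frac{1}{2}) is 1F1: upper {-\frac{5}{2}}, lower {-\frac{6}{5}}, prefactor 4. Verdict: none - at argument \frac{1}{2} the multisets {-\frac{5}{2}} ; {-\frac{6}{5}} match no listed identity.

Key observation: t_0 being 4, the product of the first k integers (C = 4, x = 1/2) is k!.
Consecutive-term ratio: r(k) = \frac{1}{2} * (k-\frac{5}{2}) / [(k-\frac{6}{5}) (k+1)] - rational in k. x = \frac{1}{2}; t_0 = 4; negate the roots.


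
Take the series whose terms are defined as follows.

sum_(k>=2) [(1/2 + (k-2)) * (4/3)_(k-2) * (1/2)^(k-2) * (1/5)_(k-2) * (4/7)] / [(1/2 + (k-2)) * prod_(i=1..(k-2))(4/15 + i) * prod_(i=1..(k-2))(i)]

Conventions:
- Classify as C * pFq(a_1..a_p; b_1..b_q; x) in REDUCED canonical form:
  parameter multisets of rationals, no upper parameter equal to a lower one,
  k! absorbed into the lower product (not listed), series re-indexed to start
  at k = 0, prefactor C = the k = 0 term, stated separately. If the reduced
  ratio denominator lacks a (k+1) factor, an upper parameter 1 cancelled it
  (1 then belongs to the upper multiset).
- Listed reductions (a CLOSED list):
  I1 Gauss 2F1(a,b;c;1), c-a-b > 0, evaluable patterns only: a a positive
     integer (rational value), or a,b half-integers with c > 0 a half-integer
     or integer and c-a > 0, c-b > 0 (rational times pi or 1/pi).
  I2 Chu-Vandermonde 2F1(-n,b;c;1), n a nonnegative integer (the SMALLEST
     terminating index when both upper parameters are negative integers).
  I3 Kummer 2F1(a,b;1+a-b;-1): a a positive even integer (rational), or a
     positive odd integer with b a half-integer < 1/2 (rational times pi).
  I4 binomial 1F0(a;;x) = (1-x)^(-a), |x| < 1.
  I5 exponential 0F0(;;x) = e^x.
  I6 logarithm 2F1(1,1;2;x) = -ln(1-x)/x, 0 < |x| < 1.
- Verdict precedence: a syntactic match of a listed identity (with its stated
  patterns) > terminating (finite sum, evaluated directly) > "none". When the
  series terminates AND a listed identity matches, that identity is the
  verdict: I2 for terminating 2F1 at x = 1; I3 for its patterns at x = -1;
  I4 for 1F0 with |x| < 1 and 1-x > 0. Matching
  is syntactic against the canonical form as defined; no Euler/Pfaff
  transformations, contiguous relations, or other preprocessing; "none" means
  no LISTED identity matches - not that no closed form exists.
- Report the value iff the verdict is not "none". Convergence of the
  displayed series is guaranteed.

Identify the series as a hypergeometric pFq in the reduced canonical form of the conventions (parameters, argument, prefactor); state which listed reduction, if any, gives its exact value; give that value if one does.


Key step: with t_0 = 4/7, the lower running product (C = 4/7) is a rising factorial.
Adjacent-term ratio: r(k) = (1/2) * (k+1/5) (k+4/3) / [(k+19/15) (k+1)] - rational in k, leading ratio (1/2); with t_0 = 4/7, classification follows.

Canonical form: C = 4/7 times 2F1 with upper {1/5, 4/3}, lower {19/15}, x = 1/2. Verdict: no listed reduction: x = 1/2 and upper {1/5, 4/3} fail every I1-I6 pattern.


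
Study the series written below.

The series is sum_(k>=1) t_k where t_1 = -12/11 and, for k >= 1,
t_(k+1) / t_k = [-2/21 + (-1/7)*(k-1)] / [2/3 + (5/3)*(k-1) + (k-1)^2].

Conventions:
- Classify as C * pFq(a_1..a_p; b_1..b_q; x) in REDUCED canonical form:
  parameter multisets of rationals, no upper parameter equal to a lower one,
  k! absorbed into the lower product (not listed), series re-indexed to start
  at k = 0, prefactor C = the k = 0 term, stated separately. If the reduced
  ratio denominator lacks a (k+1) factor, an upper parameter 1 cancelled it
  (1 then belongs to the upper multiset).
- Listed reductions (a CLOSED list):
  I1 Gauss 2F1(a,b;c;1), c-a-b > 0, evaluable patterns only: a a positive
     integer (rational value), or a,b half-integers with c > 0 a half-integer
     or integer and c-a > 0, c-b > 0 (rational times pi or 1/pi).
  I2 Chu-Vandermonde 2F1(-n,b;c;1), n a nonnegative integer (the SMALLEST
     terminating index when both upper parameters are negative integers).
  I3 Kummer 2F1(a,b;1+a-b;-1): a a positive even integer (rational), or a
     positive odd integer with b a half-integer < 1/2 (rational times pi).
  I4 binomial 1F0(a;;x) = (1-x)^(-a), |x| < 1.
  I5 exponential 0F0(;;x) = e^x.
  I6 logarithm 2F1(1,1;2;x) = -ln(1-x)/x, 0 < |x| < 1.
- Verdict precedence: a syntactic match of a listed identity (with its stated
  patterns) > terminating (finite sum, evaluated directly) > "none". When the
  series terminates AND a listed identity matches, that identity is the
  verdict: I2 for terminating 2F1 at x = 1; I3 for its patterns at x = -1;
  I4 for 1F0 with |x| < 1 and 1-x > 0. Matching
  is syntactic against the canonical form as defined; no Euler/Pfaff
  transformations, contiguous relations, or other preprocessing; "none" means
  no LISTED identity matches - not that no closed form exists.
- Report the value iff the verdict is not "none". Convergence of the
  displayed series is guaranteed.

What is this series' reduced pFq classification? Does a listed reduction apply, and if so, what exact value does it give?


First insight: t_0 being -12/11, roots of the ratio polynomials (C = -12/11, x = -1/7) are the negated parameters.
Step ratio: r(k) = (-1/7) * 1 / [(k+1)] - rational; roots negated = parameters, x = (-1/7), C = -12/11.

This is -12/11 * 0F0(-; -; -1/7) in reduced canonical form. Verdict: this is exponential (I5) (the 0F0 exponential series at x = -1/7). Exact value: (-12/11) * e^(-1/7).


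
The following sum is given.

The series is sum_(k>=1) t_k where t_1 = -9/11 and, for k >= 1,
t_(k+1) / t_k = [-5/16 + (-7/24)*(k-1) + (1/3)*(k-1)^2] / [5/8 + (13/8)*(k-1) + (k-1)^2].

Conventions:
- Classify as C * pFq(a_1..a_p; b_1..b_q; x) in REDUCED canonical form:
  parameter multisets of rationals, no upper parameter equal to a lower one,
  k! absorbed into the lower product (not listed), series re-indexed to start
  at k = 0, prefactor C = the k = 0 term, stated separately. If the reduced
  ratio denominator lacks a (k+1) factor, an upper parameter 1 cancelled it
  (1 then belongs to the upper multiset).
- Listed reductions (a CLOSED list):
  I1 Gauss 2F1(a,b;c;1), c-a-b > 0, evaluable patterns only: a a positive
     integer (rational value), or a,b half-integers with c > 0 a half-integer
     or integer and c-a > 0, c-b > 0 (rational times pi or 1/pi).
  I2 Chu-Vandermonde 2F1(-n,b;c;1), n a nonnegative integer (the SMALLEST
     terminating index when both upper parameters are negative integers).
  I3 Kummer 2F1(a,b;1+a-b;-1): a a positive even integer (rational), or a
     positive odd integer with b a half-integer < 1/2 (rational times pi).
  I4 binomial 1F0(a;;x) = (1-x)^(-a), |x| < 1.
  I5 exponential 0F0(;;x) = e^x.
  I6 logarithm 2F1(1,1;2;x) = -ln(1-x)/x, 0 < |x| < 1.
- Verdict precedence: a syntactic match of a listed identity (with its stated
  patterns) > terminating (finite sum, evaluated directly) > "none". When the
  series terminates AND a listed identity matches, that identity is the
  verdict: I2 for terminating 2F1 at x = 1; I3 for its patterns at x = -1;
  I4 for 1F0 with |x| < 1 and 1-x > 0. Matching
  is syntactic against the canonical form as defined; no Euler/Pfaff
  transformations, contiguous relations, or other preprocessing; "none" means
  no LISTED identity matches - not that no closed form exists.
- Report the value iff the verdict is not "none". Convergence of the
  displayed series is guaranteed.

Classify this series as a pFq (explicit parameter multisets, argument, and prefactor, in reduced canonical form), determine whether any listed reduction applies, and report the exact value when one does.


First insight: from the first term -9/11: roots of the ratio polynomials (C = -9/11) are the negated parameters.
Step ratio: r(k) = (1/3) * (k-3/2) / [(k+1)] - poly over poly, x = (1/3) from leading terms; C = -9/11 at k = 0.

This is -9/11 * 1F0(-3/2; -; 1/3) in reduced canonical form. Verdict: the binomial series (I4) applies (the 1F0 binomial series: exponent 3/2, x = 1/3). Sum: (-9/11) * (2/3)^(3/2).


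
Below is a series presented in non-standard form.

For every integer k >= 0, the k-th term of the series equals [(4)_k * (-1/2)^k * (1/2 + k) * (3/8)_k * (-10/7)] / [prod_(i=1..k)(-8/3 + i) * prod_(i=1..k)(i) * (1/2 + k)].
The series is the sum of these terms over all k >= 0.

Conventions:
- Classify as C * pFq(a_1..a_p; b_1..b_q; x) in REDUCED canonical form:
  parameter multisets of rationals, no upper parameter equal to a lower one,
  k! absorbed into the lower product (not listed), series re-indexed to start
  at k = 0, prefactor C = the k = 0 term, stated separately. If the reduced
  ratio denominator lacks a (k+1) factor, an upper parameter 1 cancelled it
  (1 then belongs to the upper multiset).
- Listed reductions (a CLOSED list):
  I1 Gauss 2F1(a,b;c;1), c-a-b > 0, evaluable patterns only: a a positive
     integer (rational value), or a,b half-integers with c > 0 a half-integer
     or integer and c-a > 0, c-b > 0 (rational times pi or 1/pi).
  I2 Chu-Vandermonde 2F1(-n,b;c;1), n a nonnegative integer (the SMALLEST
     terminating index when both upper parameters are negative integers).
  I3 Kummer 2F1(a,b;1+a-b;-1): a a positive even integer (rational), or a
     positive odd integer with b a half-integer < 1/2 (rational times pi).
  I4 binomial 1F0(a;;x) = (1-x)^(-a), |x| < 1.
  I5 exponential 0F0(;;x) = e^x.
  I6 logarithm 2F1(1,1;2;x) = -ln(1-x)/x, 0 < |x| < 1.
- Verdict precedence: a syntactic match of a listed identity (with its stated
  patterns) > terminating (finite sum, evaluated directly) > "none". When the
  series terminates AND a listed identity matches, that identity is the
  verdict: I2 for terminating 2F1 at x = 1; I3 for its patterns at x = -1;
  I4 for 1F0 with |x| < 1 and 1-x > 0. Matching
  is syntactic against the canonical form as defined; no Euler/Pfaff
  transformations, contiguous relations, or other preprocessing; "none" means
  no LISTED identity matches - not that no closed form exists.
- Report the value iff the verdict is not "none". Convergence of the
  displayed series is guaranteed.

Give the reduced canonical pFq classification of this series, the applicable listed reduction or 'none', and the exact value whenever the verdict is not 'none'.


With C = -10/7: the canonical form is 2F1(3/8, 4; -5/3; -1/2). Verdict: none. A 2F1 with upper {3/8, 4} fits none of I1-I6 at x = -1/2; the sum runs forever.

Key step: x = (-1/2) and k + 1/2 divides numerator and denominator alike; C = -10/7 after cancelling.
Step ratio: r(k) = (-1/2) * (k+3/8) (k+4) / [(k-5/3) (k+1)] - rational in k. x = (-1/2); t_0 = -10/7; negate the roots.


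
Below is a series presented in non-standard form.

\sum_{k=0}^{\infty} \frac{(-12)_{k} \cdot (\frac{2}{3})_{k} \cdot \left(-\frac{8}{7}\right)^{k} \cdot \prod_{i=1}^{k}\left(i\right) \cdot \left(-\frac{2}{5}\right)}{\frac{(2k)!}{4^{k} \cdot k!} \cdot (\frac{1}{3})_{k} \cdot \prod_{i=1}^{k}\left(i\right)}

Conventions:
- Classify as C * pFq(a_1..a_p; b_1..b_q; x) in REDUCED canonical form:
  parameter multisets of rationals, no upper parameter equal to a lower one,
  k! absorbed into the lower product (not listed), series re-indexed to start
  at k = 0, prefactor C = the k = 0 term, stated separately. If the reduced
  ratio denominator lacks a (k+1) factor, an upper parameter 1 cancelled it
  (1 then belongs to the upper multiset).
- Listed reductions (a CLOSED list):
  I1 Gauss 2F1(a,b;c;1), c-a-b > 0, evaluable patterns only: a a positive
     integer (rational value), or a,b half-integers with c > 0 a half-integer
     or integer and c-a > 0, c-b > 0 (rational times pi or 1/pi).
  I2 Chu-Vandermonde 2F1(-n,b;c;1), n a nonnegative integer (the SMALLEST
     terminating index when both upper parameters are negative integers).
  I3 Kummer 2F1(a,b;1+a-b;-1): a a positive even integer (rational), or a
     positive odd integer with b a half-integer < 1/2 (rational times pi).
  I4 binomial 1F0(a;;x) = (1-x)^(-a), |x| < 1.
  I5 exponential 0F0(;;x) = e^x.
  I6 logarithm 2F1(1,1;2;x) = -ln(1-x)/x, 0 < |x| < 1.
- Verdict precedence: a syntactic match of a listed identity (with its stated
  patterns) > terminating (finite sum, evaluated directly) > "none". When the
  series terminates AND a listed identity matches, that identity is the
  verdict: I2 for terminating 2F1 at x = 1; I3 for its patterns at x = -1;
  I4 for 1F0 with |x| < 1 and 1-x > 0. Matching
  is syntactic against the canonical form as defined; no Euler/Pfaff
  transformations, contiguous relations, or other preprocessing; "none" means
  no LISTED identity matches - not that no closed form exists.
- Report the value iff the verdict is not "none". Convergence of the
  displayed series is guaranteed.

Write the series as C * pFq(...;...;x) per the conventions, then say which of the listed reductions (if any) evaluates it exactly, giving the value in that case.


With C = -\frac{2}{5}: the canonical form is 3F2(-12, \frac{2}{3}, 1; \frac{1}{3}, \frac{1}{2}; -\frac{8}{7}). Verdict: terminating. With -12 upstairs the series is a 13-term polynomial sum; evaluated term by term. Value: -\frac{976196276548618388296114}{15575752810650947005}.

Key observation: with t_0 = -\frac{2}{5}, the product of the first k integers (prefactor -2/5) is k!.
Adjacent-term ratio: r(k) = -\frac{8}{7} * (k-12) (k+\frac{2}{3}) (k+1) / [(k+\frac{1}{3}) (k+\frac{1}{2}) (k+1)] - rational; roots negated = parameters, x = -\frac{8}{7}, C = -\frac{2}{5}.


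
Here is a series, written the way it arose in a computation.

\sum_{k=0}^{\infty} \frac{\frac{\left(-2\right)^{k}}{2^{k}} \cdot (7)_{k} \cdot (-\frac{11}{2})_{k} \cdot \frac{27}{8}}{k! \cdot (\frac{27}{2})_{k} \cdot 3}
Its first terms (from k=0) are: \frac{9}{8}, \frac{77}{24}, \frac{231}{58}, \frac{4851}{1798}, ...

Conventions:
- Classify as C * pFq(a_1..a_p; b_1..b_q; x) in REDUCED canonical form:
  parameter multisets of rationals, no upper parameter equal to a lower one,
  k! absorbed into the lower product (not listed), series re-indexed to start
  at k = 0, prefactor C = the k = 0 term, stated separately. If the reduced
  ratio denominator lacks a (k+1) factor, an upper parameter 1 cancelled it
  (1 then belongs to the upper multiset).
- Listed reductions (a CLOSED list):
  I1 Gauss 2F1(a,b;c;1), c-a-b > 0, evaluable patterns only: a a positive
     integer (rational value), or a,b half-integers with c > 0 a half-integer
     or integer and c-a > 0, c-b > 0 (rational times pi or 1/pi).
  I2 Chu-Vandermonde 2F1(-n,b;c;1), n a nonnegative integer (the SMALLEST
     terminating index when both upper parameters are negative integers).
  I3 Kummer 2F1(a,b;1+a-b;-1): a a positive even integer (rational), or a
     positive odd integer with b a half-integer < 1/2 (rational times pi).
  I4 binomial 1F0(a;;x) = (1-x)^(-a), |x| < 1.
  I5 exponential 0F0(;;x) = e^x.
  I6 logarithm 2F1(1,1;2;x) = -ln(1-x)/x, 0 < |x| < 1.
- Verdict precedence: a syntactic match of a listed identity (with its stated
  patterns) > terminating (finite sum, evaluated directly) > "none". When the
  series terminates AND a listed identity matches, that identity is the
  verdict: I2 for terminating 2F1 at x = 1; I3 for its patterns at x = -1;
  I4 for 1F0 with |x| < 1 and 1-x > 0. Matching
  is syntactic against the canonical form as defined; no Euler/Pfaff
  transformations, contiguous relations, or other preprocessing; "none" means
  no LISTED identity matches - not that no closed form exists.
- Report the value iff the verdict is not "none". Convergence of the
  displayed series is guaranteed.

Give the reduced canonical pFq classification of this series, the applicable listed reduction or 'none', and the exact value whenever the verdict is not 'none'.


Prefactor \frac{9}{8}, argument -1: 2F1 with upper {-\frac{11}{2}, 7} over lower {\frac{27}{2}}. Verdict: this is the Kummer evaluation I3 (x = -1; c = \frac{27}{2} equals 1+a-b for upper {-\frac{11}{2}, 7}: listed pattern). Exact value: \frac{8365982625}{2147483648} \cdot \pi.

Key observation: x = -1 and the two k-th powers (C = 9/8, x = -1) combine into one argument.
Adjacent-term ratio: r(k) = -1 * (k-\frac{11}{2}) (k+7) / [(k+\frac{27}{2}) (k+1)] ; factor over Q: parameters, x = -1, and C = \frac{9}{8}.


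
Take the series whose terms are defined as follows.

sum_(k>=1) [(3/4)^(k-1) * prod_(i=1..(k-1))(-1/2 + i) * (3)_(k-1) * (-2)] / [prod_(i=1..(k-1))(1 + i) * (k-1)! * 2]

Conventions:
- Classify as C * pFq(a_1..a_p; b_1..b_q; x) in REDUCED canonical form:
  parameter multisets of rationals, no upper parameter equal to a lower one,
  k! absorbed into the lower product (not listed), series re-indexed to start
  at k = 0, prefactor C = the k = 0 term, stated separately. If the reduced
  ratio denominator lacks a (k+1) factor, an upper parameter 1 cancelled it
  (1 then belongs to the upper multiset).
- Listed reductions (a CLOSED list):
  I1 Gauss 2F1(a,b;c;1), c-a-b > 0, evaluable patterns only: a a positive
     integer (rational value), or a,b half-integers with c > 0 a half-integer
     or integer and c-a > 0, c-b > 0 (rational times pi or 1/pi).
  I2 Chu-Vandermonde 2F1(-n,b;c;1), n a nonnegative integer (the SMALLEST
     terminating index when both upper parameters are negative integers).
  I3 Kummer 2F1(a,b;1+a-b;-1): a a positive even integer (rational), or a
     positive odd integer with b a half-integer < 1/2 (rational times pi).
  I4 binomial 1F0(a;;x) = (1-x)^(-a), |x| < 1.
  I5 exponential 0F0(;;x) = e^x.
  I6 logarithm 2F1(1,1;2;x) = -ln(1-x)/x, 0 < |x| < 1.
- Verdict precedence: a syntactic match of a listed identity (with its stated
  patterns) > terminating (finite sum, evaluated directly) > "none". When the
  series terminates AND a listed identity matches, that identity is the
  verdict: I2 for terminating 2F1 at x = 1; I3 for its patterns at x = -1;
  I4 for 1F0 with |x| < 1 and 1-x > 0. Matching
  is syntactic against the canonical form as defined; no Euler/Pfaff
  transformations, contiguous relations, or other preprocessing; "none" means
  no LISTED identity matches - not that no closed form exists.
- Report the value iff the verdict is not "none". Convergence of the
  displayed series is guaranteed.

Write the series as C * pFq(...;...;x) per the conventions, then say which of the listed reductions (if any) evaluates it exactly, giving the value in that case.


Prefactor -1, argument 3/4: 2F1 with upper {1/2, 3} over lower {2}. Verdict: none here - no I1-I6 shape fits x = 3/4 with lower {2}.

First insight: with t_0 = -1, the constant factors (C = -1) combine into one prefactor.
Consecutive-term ratio: r(k) = (3/4) * (k+1/2) (k+3) / [(k+2) (k+1)] - rational in k, leading ratio (3/4); with t_0 = -1, classification follows.


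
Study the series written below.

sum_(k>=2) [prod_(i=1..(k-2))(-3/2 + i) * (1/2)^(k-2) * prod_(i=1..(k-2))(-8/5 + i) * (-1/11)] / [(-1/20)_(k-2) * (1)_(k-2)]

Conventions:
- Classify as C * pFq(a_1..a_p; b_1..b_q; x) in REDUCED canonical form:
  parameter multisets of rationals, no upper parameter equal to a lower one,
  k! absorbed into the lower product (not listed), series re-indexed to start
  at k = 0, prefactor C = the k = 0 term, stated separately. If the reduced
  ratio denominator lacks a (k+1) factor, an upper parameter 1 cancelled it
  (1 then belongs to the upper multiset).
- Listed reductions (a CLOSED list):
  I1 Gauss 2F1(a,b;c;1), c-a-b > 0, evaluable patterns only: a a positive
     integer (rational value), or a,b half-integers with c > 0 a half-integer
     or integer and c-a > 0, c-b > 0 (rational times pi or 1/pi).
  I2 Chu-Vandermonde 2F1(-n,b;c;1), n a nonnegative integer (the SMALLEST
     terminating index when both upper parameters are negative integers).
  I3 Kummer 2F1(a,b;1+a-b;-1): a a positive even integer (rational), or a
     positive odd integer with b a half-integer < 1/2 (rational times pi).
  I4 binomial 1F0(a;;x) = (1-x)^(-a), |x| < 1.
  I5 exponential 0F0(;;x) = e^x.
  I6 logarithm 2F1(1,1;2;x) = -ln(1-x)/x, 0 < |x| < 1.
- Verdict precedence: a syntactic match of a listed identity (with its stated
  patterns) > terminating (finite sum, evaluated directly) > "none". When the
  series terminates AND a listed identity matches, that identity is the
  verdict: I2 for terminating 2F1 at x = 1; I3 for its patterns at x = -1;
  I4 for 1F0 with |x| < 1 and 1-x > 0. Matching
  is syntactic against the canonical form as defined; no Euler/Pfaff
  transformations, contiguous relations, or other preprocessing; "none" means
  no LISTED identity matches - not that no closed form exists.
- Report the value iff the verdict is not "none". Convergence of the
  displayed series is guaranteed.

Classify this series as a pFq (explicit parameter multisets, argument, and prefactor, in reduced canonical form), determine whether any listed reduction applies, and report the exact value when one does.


Prefactor -1/11, argument 1/2: 2F1 with upper {-3/5, -1/2} over lower {-1/20}. Verdict: none - this 2F1 at x = 1/2 matches no listed pattern, and upper {-3/5, -1/2} holds no stopper.

Structural cue: t_0 = -1/11 here, and the running product (C = -1/11) telescopes to a rising factorial.
Term ratio: r(k) = (1/2) * (k-3/5) (k-1/2) / [(k-1/20) (k+1)] - rational; roots negated = parameters, x = (1/2), C = -1/11.
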